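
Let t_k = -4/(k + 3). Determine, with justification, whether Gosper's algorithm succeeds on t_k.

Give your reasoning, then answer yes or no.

Compute t_(k+1)/t_k: get (k + 3)/(k + 4).
Take A(k)=k + 3, B(k)=k + 4, C(k)=1.
Solve (k + 3)·f(k+1) − (k + 3)·f(k) = 1.
deg f ≤ 0 (via 1,1,0).
f = c0 ⇒ A·f(k+1) − B(k−1)·f(k) − C = -1. The system {-1 = 0} is inconsistent; no antidifference.

No. Not Gosper-summable.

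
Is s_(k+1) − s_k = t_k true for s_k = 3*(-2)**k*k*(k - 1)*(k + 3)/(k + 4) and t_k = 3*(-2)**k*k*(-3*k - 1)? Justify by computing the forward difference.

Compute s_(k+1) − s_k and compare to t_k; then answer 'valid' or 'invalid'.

Invalid: residual 3*(-2)**k*k*(3*k**2 + 14*k + 3)/(k**2 + 9*k + 20) ≠ 0.

s_(k+1) = 3*(-2)**(k + 1)*k*(k + 1)*(k + 4)/(k + 5)
s_(k+1) − s_k = 3*(-2)**k*k*(-3*k**3 - 25*k**2 - 55*k - 17)/(k**2 + 9*k + 20)
(s_(k+1) − s_k) − t_k = 3*(-2)**k*k*(3*k**2 + 14*k + 3)/(k**2 + 9*k + 20)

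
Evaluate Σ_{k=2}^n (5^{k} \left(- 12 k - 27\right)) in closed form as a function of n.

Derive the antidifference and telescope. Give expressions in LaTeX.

Compute t_(k+1)/t_k: get 5*(4*k + 13)/(4*k + 9).
Factor: A=5; B=1; C=k + 9/4.
f must satisfy (5)·f(k+1) − (1)·f(k) = k + 9/4.
deg f ≤ 1 (via 0,0,1).
Match coefficients ⇒ f(k) = (k + 1)/4.
Get s_k = R·t_k = -3*5**k*(k + 1) with R(k) = B(k−1)f(k)/C(k) = (k + 1)/(4*k + 9).
s_(k+1) − s_k = 5**k*(-12*k - 27) = t_k.
Evaluate: s_(n+1) = 15*5**n*(-n - 2); subtract s_(2) = -225 ⇒ S(n) = -15*5**n*n - 30*5**n + 225.

S(n) = - 15 \cdot 5^{n} n - 30 \cdot 5^{n} + 225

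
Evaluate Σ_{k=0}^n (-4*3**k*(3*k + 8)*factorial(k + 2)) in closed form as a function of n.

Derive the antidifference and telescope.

S(n) = -12*3**n*factorial(n + 3) + 8

Step 1: r(k) = 3*(k + 3)*(3*k + 11)/(3*k + 8).
A = 3*k + 9, B = 1, C = k + 8/3.
Need (3*k + 9)·f(k+1) − (1)·f(k) = k + 8/3.
deg f ≤ 0 (via 1,0,1).
Solving with deg f ≤ 0: f(k) = 1/3.
Get s_k = R·t_k = -4*3**k*factorial(k + 2) with R(k) = B(k−1)f(k)/C(k) = 1/(3*k + 8).
s_(k+1) − s_k = -4*3**k*(3*k + 8)*factorial(k + 2) = t_k.
Σ_(k=0)^n t_k = s_(n+1) − s_(0) = (-12*3**n*factorial(n + 3)) − (-8), i.e. -12*3**n*factorial(n + 3) + 8.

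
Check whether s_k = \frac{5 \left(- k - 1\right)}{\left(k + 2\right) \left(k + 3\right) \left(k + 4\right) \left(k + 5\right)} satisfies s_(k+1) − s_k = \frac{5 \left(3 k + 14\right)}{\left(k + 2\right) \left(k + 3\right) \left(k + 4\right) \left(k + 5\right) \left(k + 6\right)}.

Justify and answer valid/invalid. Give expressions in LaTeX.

Invalid: residual - \frac{60}{k^{5} + 20 k^{4} + 155 k^{3} + 580 k^{2} + 1044 k + 720} ≠ 0.

s_(k+1) = 5*(-k - 2)/((k + 3)*(k + 4)*(k + 5)*(k + 6))
s_(k+1) − s_k = 5*(3*k + 2)/(k**5 + 20*k**4 + 155*k**3 + 580*k**2 + 1044*k + 720)
(s_(k+1) − s_k) − t_k = -60/(k**5 + 20*k**4 + 155*k**3 + 580*k**2 + 1044*k + 720)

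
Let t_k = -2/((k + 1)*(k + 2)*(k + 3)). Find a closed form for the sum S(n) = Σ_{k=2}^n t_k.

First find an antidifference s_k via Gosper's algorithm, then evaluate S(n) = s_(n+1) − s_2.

Step 1: r(k) = (k + 1)/(k + 4).
Factor: A=k + 1; B=k + 4; C=1.
Solve (k + 1)·f(k+1) − (k + 3)·f(k) = 1.
d = 2 from the (1,1,0) case.
Match coefficients ⇒ f(k) = k*(k + 3)/4.
So s_k = (B(k−1)f/C)·t_k = (k*(k + 3)**2/4)·t_k = k*(-k - 3)/(2*(k + 1)*(k + 2)).
s_(k+1) − s_k = -2/(k**3 + 6*k**2 + 11*k + 6) = t_k.
Telescope: S(n) = s_(n+1) − s_(2) = (-n**2 - 5*n - 4)/(2*(n**2 + 5*n + 6)) − (-5/12) = (-n**2 - 5*n + 6)/(12*(n**2 + 5*n + 6)).

S(n) = (-n**2 - 5*n + 6)/(12*(n**2 + 5*n + 6))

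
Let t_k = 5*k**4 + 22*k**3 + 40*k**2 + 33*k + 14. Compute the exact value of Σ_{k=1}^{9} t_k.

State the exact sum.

Σ = 134226

Ratio r(k) = (5*k**4 + 42*k**3 + 136*k**2 + 199*k + 114)/(5*k**4 + 22*k**3 + 40*k**2 + 33*k + 14).
Normal form (A,B,C) = (1, 1, k**4 + 22*k**3/5 + 8*k**2 + 33*k/5 + 14/5).
f must satisfy (1)·f(k+1) − (1)·f(k) = k**4 + 22*k**3/5 + 8*k**2 + 33*k/5 + 14/5.
Degrees (0,0,4) ⇒ d ≤ 5.
Solve for f: f(k) = k*(k**4 + 3*k**3 + 4*k**2 + 2*k + 4)/5 (degree 5 ≤ 5).
Certificate R = B(k−1)f/C = k*(k**4 + 3*k**3 + 4*k**2 + 2*k + 4)/(5*k**4 + 22*k**3 + 40*k**2 + 33*k + 14) gives s_k = k*(k**4 + 3*k**3 + 4*k**2 + 2*k + 4).
s_(k+1) − s_k = 5*k**4 + 22*k**3 + 40*k**2 + 33*k + 14 = t_k.
Sum = s_(10) − s_(1); s_(10) = 134240, s_(1) = 14 ⇒ 134226.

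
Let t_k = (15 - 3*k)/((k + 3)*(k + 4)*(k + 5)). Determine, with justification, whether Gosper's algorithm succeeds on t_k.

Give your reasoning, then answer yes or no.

t_(k+1)/t_k = (k - 4)*(k + 3)/((k - 5)*(k + 6)).
Normal form (A,B,C) = (k + 3, k + 6, k - 5).
Solve (k + 3)·f(k+1) − (k + 5)·f(k) = k - 5.
From deg A=1, deg B=1, deg C=1: d=2.
A polynomial solution: f(k) = -k*(k + 19)/12.
Then R = B(k−1)f/C = -k*(k + 5)*(k + 19)/(12*(k - 5)), so s_k = R(k)·t_k = k*(k + 19)/(4*(k + 3)*(k + 4)).
Δs = 3*(5 - k)/(k**3 + 12*k**2 + 47*k + 60), as required.

Yes. s_k = k*(k + 19)/(4*(k + 3)*(k + 4)).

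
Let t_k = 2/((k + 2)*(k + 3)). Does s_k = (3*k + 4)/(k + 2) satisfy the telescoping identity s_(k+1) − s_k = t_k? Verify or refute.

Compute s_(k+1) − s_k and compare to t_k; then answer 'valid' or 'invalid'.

valid; difference matches t_k

s_(k+1) = (3*k + 7)/(k + 3)
s_(k+1) − s_k = 2/(k**2 + 5*k + 6)
(s_(k+1) − s_k) − t_k = 0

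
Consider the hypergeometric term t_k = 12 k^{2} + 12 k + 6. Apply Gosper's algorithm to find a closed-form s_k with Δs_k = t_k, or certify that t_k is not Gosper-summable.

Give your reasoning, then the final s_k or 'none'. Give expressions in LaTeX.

s_k = 4 k^{3} + 2 k

The ratio is (2*k**2 + 6*k + 5)/(2*k**2 + 2*k + 1).
Factor: A=1; B=1; C=k**2 + k + 1/2.
Need (1)·f(k+1) − (1)·f(k) = k**2 + k + 1/2.
Degrees (0,0,2) ⇒ d ≤ 3.
Solving with deg f ≤ 3: f(k) = k*(2*k**2 + 1)/6.
Certificate R = B(k−1)f/C = k*(2*k**2 + 1)/(3*(2*k**2 + 2*k + 1)) gives s_k = 4*k**3 + 2*k.
Verify: 12*k**2 + 12*k + 6 matches t_k.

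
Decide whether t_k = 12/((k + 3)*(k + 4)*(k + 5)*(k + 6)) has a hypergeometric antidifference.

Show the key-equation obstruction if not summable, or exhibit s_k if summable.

Yes. s_k = k*(k**2 + 12*k + 47)/(15*(k + 3)*(k + 4)*(k + 5)).

Ratio r(k) = (k + 3)/(k + 7).
Gosper form: A/B · C(k+1)/C(k) with A=k + 3, B=k + 7, C=1.
Need (k + 3)·f(k+1) − (k + 6)·f(k) = 1.
d = 3 from the (1,1,0) case.
Solve for f: f(k) = k*(k**2 + 12*k + 47)/180 (degree 3 ≤ 3).
R(k) = B(k−1)·f(k)/C(k) = k*(k + 6)*(k**2 + 12*k + 47)/180; s_k = R·t_k = k*(k**2 + 12*k + 47)/(15*(k + 3)*(k + 4)*(k + 5)).
s_(k+1) − s_k = 12/(k**4 + 18*k**3 + 119*k**2 + 342*k + 360) = t_k.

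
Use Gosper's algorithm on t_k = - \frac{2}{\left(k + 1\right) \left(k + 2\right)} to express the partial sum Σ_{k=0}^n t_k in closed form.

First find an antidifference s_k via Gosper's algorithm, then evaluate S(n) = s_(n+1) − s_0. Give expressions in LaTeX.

Compute t_(k+1)/t_k: get (k + 1)/(k + 3).
Factor: A=k + 1; B=k + 3; C=1.
Solve (k + 1)·f(k+1) − (k + 2)·f(k) = 1.
From deg A=1, deg B=1, deg C=0: d=1.
A polynomial solution: f(k) = k.
Get s_k = R·t_k = -2*k/(k + 1) with R(k) = B(k−1)f(k)/C(k) = k*(k + 2).
Δs = -2/(k**2 + 3*k + 2), as required.
s_(n+1) = 2*(-n - 1)/(n + 2) and s_(0) = 0, so S(n) = 2*(-n - 1)/(n + 2).

S(n) = \frac{2 \left(- n - 1\right)}{n + 2}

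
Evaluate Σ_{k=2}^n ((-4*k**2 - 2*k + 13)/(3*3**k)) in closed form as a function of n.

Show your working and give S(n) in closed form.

S(n) = 3**(-n - 2)*(-10*3**n + 6*n**2 + 21*n + 3)

r(k) = (4*k**2 + 10*k - 7)/(3*(4*k**2 + 2*k - 13)) after simplifying.
Take A(k)=1/3, B(k)=1, C(k)=k**2 + k/2 - 13/4.
Set up (1/3)·f(k+1) − (1)·f(k) − (k**2 + k/2 - 13/4) = 0.
Degrees (0,0,2) ⇒ d ≤ 2.
Solving with deg f ≤ 2: f(k) = -3*(2*k**2 + 3*k - 4)/4.
Then R = B(k−1)f/C = -3*(2*k**2 + 3*k - 4)/(4*k**2 + 2*k - 13), so s_k = R(k)·t_k = (2*k**2 + 3*k - 4)/3**k.
s_(k+1) − s_k = (-4*k**2 - 2*k + 13)/(3*3**k) = t_k.
s_(n+1) = 3**(-n - 1)*(2*n**2 + 7*n + 1) and s_(2) = 10/9, so S(n) = 3**(-n - 2)*(-10*3**n + 6*n**2 + 21*n + 3).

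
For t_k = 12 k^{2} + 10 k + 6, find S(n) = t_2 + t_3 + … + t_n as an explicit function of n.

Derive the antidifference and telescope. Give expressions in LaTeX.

S(n) = 4 n^{3} + 11 n^{2} + 13 n - 28

Ratio r(k) = (6*k**2 + 17*k + 14)/(6*k**2 + 5*k + 3).
Normal form (A,B,C) = (1, 1, k**2 + 5*k/6 + 1/2).
Set up (1)·f(k+1) − (1)·f(k) − (k**2 + 5*k/6 + 1/2) = 0.
d = 3 from the (0,0,2) case.
Solving with deg f ≤ 3: f(k) = k*(4*k**2 - k + 3)/12.
Then R = B(k−1)f/C = k*(4*k**2 - k + 3)/(2*(6*k**2 + 5*k + 3)), so s_k = R(k)·t_k = k*(4*k**2 - k + 3).
Δs = 12*k**2 + 10*k + 6, as required.
Σ_(k=2)^n t_k = s_(n+1) − s_(2) = (4*n**3 + 11*n**2 + 13*n + 6) − (34), i.e. 4*n**3 + 11*n**2 + 13*n - 28.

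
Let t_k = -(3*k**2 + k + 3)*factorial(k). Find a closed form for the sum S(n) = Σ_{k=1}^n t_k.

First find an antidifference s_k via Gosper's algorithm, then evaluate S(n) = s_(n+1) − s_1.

Ratio r(k) = (k + 1)*(k + 3*(k + 1)**2 + 4)/(3*k**2 + k + 3).
So A=k + 1 and B=1, with C=k**2 + k/3 + 1.
Set up (k + 1)·f(k+1) − (1)·f(k) − (k**2 + k/3 + 1) = 0.
Degrees (1,0,2) ⇒ d ≤ 1.
Coefficient equations give f(k) = (3*k - 2)/3.
Get s_k = R·t_k = -(3*k - 2)*factorial(k) with R(k) = B(k−1)f(k)/C(k) = (3*k - 2)/(3*k**2 + k + 3).
s_(k+1) − s_k = -(3*k**2 + k + 3)*factorial(k) = t_k.
Evaluate: s_(n+1) = -(3*n + 1)*factorial(n + 1); subtract s_(1) = -1 ⇒ S(n) = -3*n**2*factorial(n) - 4*n*factorial(n) - factorial(n) + 1.

S(n) = -3*n**2*factorial(n) - 4*n*factorial(n) - factorial(n) + 1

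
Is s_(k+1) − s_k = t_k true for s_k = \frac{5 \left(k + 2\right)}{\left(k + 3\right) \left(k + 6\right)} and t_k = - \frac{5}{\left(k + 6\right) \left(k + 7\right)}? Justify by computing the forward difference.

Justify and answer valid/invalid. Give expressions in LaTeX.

s_(k+1) = 5*(k + 3)/((k + 4)*(k + 7))
s_(k+1) − s_k = 5*(-k**2 - 5*k - 2)/(k**4 + 20*k**3 + 145*k**2 + 450*k + 504)
(s_(k+1) − s_k) − t_k = 10*(k + 5)/(k**4 + 20*k**3 + 145*k**2 + 450*k + 504)

Invalid: residual \frac{10 \left(k + 5\right)}{k^{4} + 20 k^{3} + 145 k^{2} + 450 k + 504} ≠ 0.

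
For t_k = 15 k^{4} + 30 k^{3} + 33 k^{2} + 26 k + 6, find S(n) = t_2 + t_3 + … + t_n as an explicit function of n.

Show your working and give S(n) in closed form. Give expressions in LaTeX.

r(k) = (15*k**4 + 90*k**3 + 213*k**2 + 242*k + 110)/(15*k**4 + 30*k**3 + 33*k**2 + 26*k + 6) after simplifying.
Take A(k)=1, B(k)=1, C(k)=k**4 + 2*k**3 + 11*k**2/5 + 26*k/15 + 2/5.
Solve (1)·f(k+1) − (1)·f(k) = k**4 + 2*k**3 + 11*k**2/5 + 26*k/15 + 2/5.
From deg A=0, deg B=0, deg C=4: d=5.
Solve for f: f(k) = k*(3*k**4 + k**2 + 4*k - 2)/15 (degree 5 ≤ 5).
Then R = B(k−1)f/C = k*(3*k**4 + k**2 + 4*k - 2)/(15*k**4 + 30*k**3 + 33*k**2 + 26*k + 6), so s_k = R(k)·t_k = k*(3*k**4 + k**2 + 4*k - 2).
Check: Δs_k = 15*k**4 + 30*k**3 + 33*k**2 + 26*k + 6. ✓
Evaluate: s_(n+1) = 3*n**5 + 15*n**4 + 31*n**3 + 37*n**2 + 24*n + 6; subtract s_(2) = 116 ⇒ S(n) = 3*n**5 + 15*n**4 + 31*n**3 + 37*n**2 + 24*n - 110.

S(n) = 3 n^{5} + 15 n^{4} + 31 n^{3} + 37 n^{2} + 24 n - 110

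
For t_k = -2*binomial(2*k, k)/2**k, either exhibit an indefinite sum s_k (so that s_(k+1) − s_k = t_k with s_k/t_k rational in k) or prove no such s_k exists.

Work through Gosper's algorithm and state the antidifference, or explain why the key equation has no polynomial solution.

Ratio r(k) = (2*k + 1)/(k + 1).
Take A(k)=2*k + 1, B(k)=k + 1, C(k)=1.
Key eq: (2*k + 1)·f(k+1) = (k)·f(k) + (1).
Bound: deg f ≤ -1.
Negative degree bound (-1): no f exists, t_k not Gosper-summable.

no hypergeometric antidifference exists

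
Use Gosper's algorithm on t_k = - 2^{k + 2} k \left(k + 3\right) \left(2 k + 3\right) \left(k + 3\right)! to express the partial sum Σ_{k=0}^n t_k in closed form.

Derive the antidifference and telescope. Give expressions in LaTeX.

S(n) = - 2^{n + 3} n \left(n + 1\right) \left(n + 4\right)!

r(k) = 2*(k + 1)*(k + 4)**2*(2*k + 5)/(k*(k + 3)*(2*k + 3)) after simplifying.
So A=2*k + 8 and B=1, with C=k**3 + 9*k**2/2 + 9*k/2.
Solve (2*k + 8)·f(k+1) − (1)·f(k) = k**3 + 9*k**2/2 + 9*k/2.
Degrees (1,0,3) ⇒ d ≤ 2.
Match coefficients ⇒ f(k) = k*(k - 1)/2.
So s_k = (B(k−1)f/C)·t_k = ((k - 1)/((k + 3)*(2*k + 3)))·t_k = -2**(k + 2)*k*(k - 1)*factorial(k + 3).
Verify: -2**(k + 2)*k*(k + 3)*(2*k + 3)*factorial(k + 3) matches t_k.
Evaluate: s_(n+1) = -2**(n + 3)*n*(n + 1)*factorial(n + 4); subtract s_(0) = 0 ⇒ S(n) = -2**(n + 3)*n*(n + 1)*factorial(n + 4).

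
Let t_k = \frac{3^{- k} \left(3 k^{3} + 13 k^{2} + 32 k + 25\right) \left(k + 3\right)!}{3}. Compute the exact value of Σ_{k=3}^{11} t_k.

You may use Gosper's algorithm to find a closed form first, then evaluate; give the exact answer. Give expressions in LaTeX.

t_(k+1)/t_k = (3*k**4 + 34*k**3 + 155*k**2 + 341*k + 292)/(3*(3*k**3 + 13*k**2 + 32*k + 25)).
A = k/3 + 4/3, B = 1, C = k**3 + 13*k**2/3 + 32*k/3 + 25/3.
f must satisfy (k/3 + 4/3)·f(k+1) − (1)·f(k) = k**3 + 13*k**2/3 + 32*k/3 + 25/3.
Degrees (1,0,3) ⇒ d ≤ 2.
Coefficient equations give f(k) = 3*k**2 + 4*k - 3.
Get s_k = R·t_k = (3*k**2 + 4*k - 3)*factorial(k + 3)/3**k with R(k) = B(k−1)f(k)/C(k) = 3*(3*k**2 + 4*k - 3)/(3*k**3 + 13*k**2 + 32*k + 25).
Δs = (3*k**3 + 13*k**2 + 32*k + 25)*factorial(k + 3)/(3*3**k), as required.
Telescoping: Σ = s_(12) − s_(3) = 95070976000/81 − (960) = 95070898240/81.

Σ = 95070898240/81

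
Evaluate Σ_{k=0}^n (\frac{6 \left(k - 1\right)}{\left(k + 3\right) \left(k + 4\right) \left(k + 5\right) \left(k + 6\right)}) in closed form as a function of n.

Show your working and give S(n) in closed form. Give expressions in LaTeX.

t_(k+1)/t_k = k*(k + 3)/((k - 1)*(k + 7)).
A = k + 3, B = k + 7, C = k - 1.
Key eq: (k + 3)·f(k+1) = (k + 6)·f(k) + (k - 1).
d = 3 from the (1,1,1) case.
Match coefficients ⇒ f(k) = k*(k - 7)*(k + 19)/360.
R(k) = B(k−1)·f(k)/C(k) = k*(k - 7)*(k + 6)*(k + 19)/(360*(k - 1)); s_k = R·t_k = k*(k**2 + 12*k - 133)/(60*(k + 3)*(k + 4)*(k + 5)).
s_(k+1) − s_k = 6*(k - 1)/(k**4 + 18*k**3 + 119*k**2 + 342*k + 360) = t_k.
s_(n+1) = (n**3 + 15*n**2 - 106*n - 120)/(60*(n**3 + 15*n**2 + 74*n + 120)) and s_(0) = 0, so S(n) = (n**3 + 15*n**2 - 106*n - 120)/(60*(n**3 + 15*n**2 + 74*n + 120)).

S(n) = \frac{n^{3} + 15 n^{2} - 106 n - 120}{60 \left(n^{3} + 15 n^{2} + 74 n + 120\right)}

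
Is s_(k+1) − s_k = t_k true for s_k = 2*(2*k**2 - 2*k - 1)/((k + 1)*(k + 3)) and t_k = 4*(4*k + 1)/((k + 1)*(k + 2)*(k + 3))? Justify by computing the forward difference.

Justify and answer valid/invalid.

Invalid: residual 2*(2*k**2 - 10*k - 3)/(k**4 + 10*k**3 + 35*k**2 + 50*k + 24) ≠ 0.

s_(k+1) = 2*(-2*k + 2*(k + 1)**2 - 3)/((k + 2)*(k + 4))
s_(k+1) − s_k = 2*(10*k**2 + 24*k + 5)/(k**4 + 10*k**3 + 35*k**2 + 50*k + 24)
(s_(k+1) − s_k) − t_k = 2*(2*k**2 - 10*k - 3)/(k**4 + 10*k**3 + 35*k**2 + 50*k + 24)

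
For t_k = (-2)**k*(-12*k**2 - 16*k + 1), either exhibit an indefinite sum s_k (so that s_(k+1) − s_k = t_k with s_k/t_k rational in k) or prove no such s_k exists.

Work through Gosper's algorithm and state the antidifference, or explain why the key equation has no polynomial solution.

Step 1: r(k) = 2*(-12*k**2 - 40*k - 27)/(12*k**2 + 16*k - 1).
Gosper form: A/B · C(k+1)/C(k) with A=-2, B=1, C=k**2 + 4*k/3 - 1/12.
f must satisfy (-2)·f(k+1) − (1)·f(k) = k**2 + 4*k/3 - 1/12.
deg f ≤ 2 (via 0,0,2).
Match coefficients ⇒ f(k) = -(4*k**2 - 3)/12.
Certificate R = B(k−1)f/C = -(4*k**2 - 3)/(12*k**2 + 16*k - 1) gives s_k = (-2)**k*(4*k**2 - 3).
Verify: (-2)**k*(-12*k**2 - 16*k + 1) matches t_k.

s_k = (-2)**k*(4*k**2 - 3)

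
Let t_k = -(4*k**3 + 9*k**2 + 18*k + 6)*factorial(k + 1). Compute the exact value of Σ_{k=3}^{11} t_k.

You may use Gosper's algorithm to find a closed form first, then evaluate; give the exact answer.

Compute t_(k+1)/t_k: get (4*k**4 + 29*k**3 + 90*k**2 + 133*k + 74)/(4*k**3 + 9*k**2 + 18*k + 6).
So A=k + 2 and B=1, with C=k**3 + 9*k**2/4 + 9*k/2 + 3/2.
Set up (k + 2)·f(k+1) − (1)·f(k) − (k**3 + 9*k**2/4 + 9*k/2 + 3/2) = 0.
From deg A=1, deg B=0, deg C=3: d=2.
Match coefficients ⇒ f(k) = (4*k**2 - 3*k + 4)/4.
Get s_k = R·t_k = -(4*k**2 - 3*k + 4)*factorial(k + 1) with R(k) = B(k−1)f(k)/C(k) = (4*k**2 - 3*k + 4)/(4*k**3 + 9*k**2 + 18*k + 6).
Verify: -(4*k**3 + 9*k**2 + 18*k + 6)*factorial(k + 1) matches t_k.
Evaluate s at k=12 and k=3: -3387499315200 and -744; difference -3387499314456.

Σ = -3387499314456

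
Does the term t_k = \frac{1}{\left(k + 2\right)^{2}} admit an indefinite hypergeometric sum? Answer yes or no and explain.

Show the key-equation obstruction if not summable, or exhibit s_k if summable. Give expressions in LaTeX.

No — t_k has no hypergeometric antidifference.

t_(k+1)/t_k = (k + 2)**2/(k + 3)**2.
Take A(k)=k**2 + 4*k + 4, B(k)=k**2 + 6*k + 9, C(k)=1.
Need (k**2 + 4*k + 4)·f(k+1) − (k**2 + 4*k + 4)·f(k) = 1.
d = 0 from the (2,2,0) case.
Generic f = c0 gives residual -1; -1 = 0 cannot hold, so t_k is not Gosper-summable.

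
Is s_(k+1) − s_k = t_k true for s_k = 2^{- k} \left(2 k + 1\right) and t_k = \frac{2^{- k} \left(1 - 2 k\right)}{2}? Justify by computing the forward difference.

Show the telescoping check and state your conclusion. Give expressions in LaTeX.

s_(k+1) = (2*k + 3)/(2*2**k)
s_(k+1) − s_k = (1 - 2*k)/(2*2**k)
(s_(k+1) − s_k) − t_k = 0

Valid: the claim telescopes to t_k.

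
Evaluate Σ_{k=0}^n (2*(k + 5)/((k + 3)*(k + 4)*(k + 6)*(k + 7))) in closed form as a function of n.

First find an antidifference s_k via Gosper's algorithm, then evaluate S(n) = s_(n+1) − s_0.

S(n) = (n**2 + 11*n + 10)/(18*(n**2 + 11*n + 28))

Compute t_(k+1)/t_k: get (k + 3)*(k + 6)**2/((k + 5)**2*(k + 8)).
A = k + 3, B = k + 8, C = k**2 + 10*k + 25.
Solve (k + 3)·f(k+1) − (k + 7)·f(k) = k**2 + 10*k + 25.
deg f ≤ 4 (via 1,1,2).
Match coefficients ⇒ f(k) = k*(k + 4)*(k + 5)*(k + 9)/36.
So s_k = (B(k−1)f/C)·t_k = (k*(k + 4)*(k + 7)*(k + 9)/(36*(k + 5)))·t_k = k*(k + 9)/(18*(k**2 + 9*k + 18)).
Check: Δs_k = 2*(k + 5)/(k**4 + 20*k**3 + 145*k**2 + 450*k + 504). ✓
Evaluate: s_(n+1) = (n**2 + 11*n + 10)/(18*(n**2 + 11*n + 28)); subtract s_(0) = 0 ⇒ S(n) = (n**2 + 11*n + 10)/(18*(n**2 + 11*n + 28)).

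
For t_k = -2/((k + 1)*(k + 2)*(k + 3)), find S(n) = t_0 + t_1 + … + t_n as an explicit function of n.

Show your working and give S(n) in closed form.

Step 1: r(k) = (k + 1)/(k + 4).
So A=k + 1 and B=k + 4, with C=1.
Key eq: (k + 1)·f(k+1) = (k + 3)·f(k) + (1).
d = 2 from the (1,1,0) case.
A polynomial solution: f(k) = k*(k + 3)/4.
So s_k = (B(k−1)f/C)·t_k = (k*(k + 3)**2/4)·t_k = k*(-k - 3)/(2*(k + 1)*(k + 2)).
s_(k+1) − s_k = -2/(k**3 + 6*k**2 + 11*k + 6) = t_k.
Σ_(k=0)^n t_k = s_(n+1) − s_(0) = ((-n**2 - 5*n - 4)/(2*(n**2 + 5*n + 6))) − (0), i.e. (-n**2 - 5*n - 4)/(2*(n**2 + 5*n + 6)).

S(n) = (-n**2 - 5*n - 4)/(2*(n**2 + 5*n + 6))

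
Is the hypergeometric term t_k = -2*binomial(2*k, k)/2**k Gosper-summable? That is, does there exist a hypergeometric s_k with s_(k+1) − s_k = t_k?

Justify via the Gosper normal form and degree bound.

No — key equation has no polynomial f.

r(k) = (2*k + 1)/(k + 1) after simplifying.
Factor: A=2*k + 1; B=k + 1; C=1.
Set up (2*k + 1)·f(k+1) − (k)·f(k) − (1) = 0.
Degrees (1,1,0) ⇒ d ≤ -1.
d = -1 < 0 ⇒ no nonzero polynomial f; not summable.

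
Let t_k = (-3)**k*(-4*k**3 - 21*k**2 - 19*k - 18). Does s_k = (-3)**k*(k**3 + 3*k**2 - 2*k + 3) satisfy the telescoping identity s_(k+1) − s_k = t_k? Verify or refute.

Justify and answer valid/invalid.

s_(k+1) = (-3)**(k + 1)*(k**3 + 6*k**2 + 7*k + 5)
s_(k+1) − s_k = (-3)**k*(-4*k**3 - 21*k**2 - 19*k - 18)
(s_(k+1) − s_k) − t_k = 0

Valid — Δs_k = t_k.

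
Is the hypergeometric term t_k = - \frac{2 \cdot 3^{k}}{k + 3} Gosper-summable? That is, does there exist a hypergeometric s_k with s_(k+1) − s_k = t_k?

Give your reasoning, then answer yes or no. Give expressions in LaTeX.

No — t_k has no hypergeometric antidifference.

Ratio r(k) = 3*(k + 3)/(k + 4).
Gosper form: A/B · C(k+1)/C(k) with A=3*k + 9, B=k + 4, C=1.
Key eq: (3*k + 9)·f(k+1) = (k + 3)·f(k) + (1).
Degrees (1,1,0) ⇒ d ≤ -1.
d = -1 < 0 ⇒ no nonzero polynomial f; not summable.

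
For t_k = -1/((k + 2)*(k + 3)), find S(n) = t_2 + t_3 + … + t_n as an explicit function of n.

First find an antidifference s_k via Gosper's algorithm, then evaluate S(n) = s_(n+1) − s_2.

Step 1: r(k) = (k + 2)/(k + 4).
Factor: A=k + 2; B=k + 4; C=1.
Key eq: (k + 2)·f(k+1) = (k + 3)·f(k) + (1).
deg f ≤ 1 (via 1,1,0).
A polynomial solution: f(k) = k/2.
Get s_k = R·t_k = -k/(2*k + 4) with R(k) = B(k−1)f(k)/C(k) = k*(k + 3)/2.
Check: Δs_k = -1/(k**2 + 5*k + 6). ✓
Telescope: S(n) = s_(n+1) − s_(2) = (-n - 1)/(2*(n + 3)) − (-1/4) = (1 - n)/(4*(n + 3)).

S(n) = (1 - n)/(4*(n + 3))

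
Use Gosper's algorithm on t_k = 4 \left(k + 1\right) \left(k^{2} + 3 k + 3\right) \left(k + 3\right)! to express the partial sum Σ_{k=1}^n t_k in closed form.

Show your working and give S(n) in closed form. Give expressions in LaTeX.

S(n) = 4 n^{2} \left(n + 4\right)! + 4 n \left(n + 4\right)! + 4 \left(n + 4\right)! - 96

r(k) = (k + 2)*(k + 4)*(3*k + (k + 1)**2 + 6)/((k + 1)*(k**2 + 3*k + 3)) after simplifying.
Gosper form: A/B · C(k+1)/C(k) with A=k + 4, B=1, C=k**3 + 4*k**2 + 6*k + 3.
Key eq: (k + 4)·f(k+1) = (1)·f(k) + (k**3 + 4*k**2 + 6*k + 3).
Bound: deg f ≤ 2.
A polynomial solution: f(k) = k**2 - k + 1.
Then R = B(k−1)f/C = (k**2 - k + 1)/((k + 1)*(k**2 + 3*k + 3)), so s_k = R(k)·t_k = 4*(k**2 - k + 1)*factorial(k + 3).
Verify: 4*(k + 1)*(k**2 + 3*k + 3)*factorial(k + 3) matches t_k.
s_(n+1) = 4*(n**2 + n + 1)*factorial(n + 4) and s_(1) = 96, so S(n) = 4*n**2*factorial(n + 4) + 4*n*factorial(n + 4) + 4*factorial(n + 4) - 96.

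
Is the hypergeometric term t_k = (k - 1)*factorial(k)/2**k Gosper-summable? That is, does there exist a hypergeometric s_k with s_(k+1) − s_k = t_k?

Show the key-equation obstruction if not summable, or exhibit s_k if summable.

r(k) = k*(k + 1)/(2*(k - 1)) after simplifying.
Factor: A=k/2 + 1/2; B=1; C=k - 1.
Key eq: (k/2 + 1/2)·f(k+1) = (1)·f(k) + (k - 1).
Bound: deg f ≤ 0.
Solve for f: f(k) = 2 (degree 0 ≤ 0).
Certificate R = B(k−1)f/C = 2/(k - 1) gives s_k = 2**(1 - k)*factorial(k).
s_(k+1) − s_k = (k - 1)*factorial(k)/2**k = t_k.

Yes. s_k = 2**(1 - k)*factorial(k).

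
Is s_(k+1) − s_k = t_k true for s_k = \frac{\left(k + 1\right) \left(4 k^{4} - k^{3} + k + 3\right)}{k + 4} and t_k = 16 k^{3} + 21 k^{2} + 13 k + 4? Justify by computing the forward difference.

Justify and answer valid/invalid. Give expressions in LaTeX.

Invalid: residual \frac{3 \left(- 12 k^{4} - 86 k^{3} - 97 k^{2} - 55 k - 13\right)}{k^{2} + 9 k + 20} ≠ 0.

s_(k+1) = (k + 2)*(k + 4*(k + 1)**4 - (k + 1)**3 + 4)/(k + 5)
s_(k+1) − s_k = (16*k**5 + 129*k**4 + 264*k**3 + 250*k**2 + 131*k + 41)/(k**2 + 9*k + 20)
(s_(k+1) − s_k) − t_k = 3*(-12*k**4 - 86*k**3 - 97*k**2 - 55*k - 13)/(k**2 + 9*k + 20)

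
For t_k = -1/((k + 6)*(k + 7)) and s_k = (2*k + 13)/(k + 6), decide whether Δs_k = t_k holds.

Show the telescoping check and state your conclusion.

s_(k+1) = (2*k + 15)/(k + 7)
s_(k+1) − s_k = -1/(k**2 + 13*k + 42)
(s_(k+1) − s_k) − t_k = 0

valid (s_(k+1) − s_k reduces to t_k)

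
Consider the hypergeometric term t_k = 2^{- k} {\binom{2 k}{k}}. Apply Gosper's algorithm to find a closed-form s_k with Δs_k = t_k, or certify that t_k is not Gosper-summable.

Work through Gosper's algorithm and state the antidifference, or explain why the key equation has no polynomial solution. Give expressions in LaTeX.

Compute t_(k+1)/t_k: get (2*k + 1)/(k + 1).
Normal form (A,B,C) = (2*k + 1, k + 1, 1).
Need (2*k + 1)·f(k+1) − (k)·f(k) = 1.
deg f ≤ -1 (via 1,1,0).
deg f ≤ -1 is impossible — no certificate.

none (Gosper's algorithm certifies no s_k)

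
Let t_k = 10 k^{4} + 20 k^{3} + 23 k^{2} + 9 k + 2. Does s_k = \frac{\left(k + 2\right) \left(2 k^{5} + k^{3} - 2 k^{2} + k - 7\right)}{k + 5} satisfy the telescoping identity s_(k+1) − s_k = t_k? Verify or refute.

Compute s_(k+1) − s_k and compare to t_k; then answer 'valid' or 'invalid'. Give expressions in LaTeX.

s_(k+1) = (k + 3)*(k + 2*(k + 1)**5 + (k + 1)**3 - 2*(k + 1)**2 - 6)/(k + 6)
s_(k+1) − s_k = (10*k**6 + 106*k**5 + 333*k**4 + 496*k**3 + 413*k**2 + 154*k + 9)/(k**2 + 11*k + 30)
(s_(k+1) − s_k) − t_k = 3*(-8*k**5 - 70*k**4 - 122*k**3 - 126*k**2 - 46*k - 17)/(k**2 + 11*k + 30)

Invalid: residual \frac{3 \left(- 8 k^{5} - 70 k^{4} - 122 k^{3} - 126 k^{2} - 46 k - 17\right)}{k^{2} + 11 k + 30} ≠ 0.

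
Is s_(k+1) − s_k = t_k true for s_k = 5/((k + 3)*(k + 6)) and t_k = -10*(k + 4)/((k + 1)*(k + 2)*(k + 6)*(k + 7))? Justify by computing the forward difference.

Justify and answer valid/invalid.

s_(k+1) = 5/((k + 4)*(k + 7))
s_(k+1) − s_k = 10*(-k - 5)/(k**4 + 20*k**3 + 145*k**2 + 450*k + 504)
(s_(k+1) − s_k) − t_k = 10*(3*k**2 + 23*k + 38)/(k**6 + 23*k**5 + 207*k**4 + 925*k**3 + 2144*k**2 + 2412*k + 1008)

Invalid: residual 10*(3*k**2 + 23*k + 38)/(k**6 + 23*k**5 + 207*k**4 + 925*k**3 + 2144*k**2 + 2412*k + 1008) ≠ 0.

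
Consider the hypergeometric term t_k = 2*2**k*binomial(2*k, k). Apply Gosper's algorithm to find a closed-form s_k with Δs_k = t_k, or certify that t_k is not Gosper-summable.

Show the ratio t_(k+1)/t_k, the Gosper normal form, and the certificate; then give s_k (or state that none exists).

not Gosper-summable; s_k does not exist

Step 1: r(k) = 4*(2*k + 1)/(k + 1).
Normal form (A,B,C) = (8*k + 4, k + 1, 1).
Need (8*k + 4)·f(k+1) − (k)·f(k) = 1.
From deg A=1, deg B=1, deg C=0: d=-1.
Negative degree bound (-1): no f exists, t_k not Gosper-summable.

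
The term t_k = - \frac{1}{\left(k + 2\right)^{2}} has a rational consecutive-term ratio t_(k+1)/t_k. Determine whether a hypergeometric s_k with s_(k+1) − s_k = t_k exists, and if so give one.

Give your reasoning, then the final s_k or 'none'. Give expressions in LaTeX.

r(k) = (k + 2)**2/(k + 3)**2 after simplifying.
So A=k**2 + 4*k + 4 and B=k**2 + 6*k + 9, with C=1.
Need (k**2 + 4*k + 4)·f(k+1) − (k**2 + 4*k + 4)·f(k) = 1.
From deg A=2, deg B=2, deg C=0: d=0.
Put f(k) = c0: A·f(k+1) − B(k−1)·f(k) − C = -1; need -1 = 0 — inconsistent ⇒ no f, not summable.

not Gosper-summable; s_k does not exist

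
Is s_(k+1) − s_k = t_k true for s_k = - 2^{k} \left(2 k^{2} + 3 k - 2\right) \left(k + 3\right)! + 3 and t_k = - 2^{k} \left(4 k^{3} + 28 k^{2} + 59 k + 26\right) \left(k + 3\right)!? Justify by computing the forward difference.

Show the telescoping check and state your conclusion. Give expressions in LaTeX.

Valid — Δs_k = t_k.

s_(k+1) = -2**(k + 1)*(3*k + 2*(k + 1)**2 + 1)*factorial(k + 4) + 3
s_(k+1) − s_k = -2**k*(4*k**3 + 28*k**2 + 59*k + 26)*factorial(k + 3)
(s_(k+1) − s_k) − t_k = 0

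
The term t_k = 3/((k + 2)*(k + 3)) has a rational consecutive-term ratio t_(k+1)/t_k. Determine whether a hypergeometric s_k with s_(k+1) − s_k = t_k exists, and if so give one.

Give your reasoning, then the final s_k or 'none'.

t_(k+1)/t_k = (k + 2)/(k + 4).
Gosper form: A/B · C(k+1)/C(k) with A=k + 2, B=k + 4, C=1.
f must satisfy (k + 2)·f(k+1) − (k + 3)·f(k) = 1.
d = 1 from the (1,1,0) case.
A polynomial solution: f(k) = k/2.
R(k) = B(k−1)·f(k)/C(k) = k*(k + 3)/2; s_k = R·t_k = 3*k/(2*(k + 2)).
Verify: 3/(k**2 + 5*k + 6) matches t_k.

s_k = 3*k/(2*(k + 2))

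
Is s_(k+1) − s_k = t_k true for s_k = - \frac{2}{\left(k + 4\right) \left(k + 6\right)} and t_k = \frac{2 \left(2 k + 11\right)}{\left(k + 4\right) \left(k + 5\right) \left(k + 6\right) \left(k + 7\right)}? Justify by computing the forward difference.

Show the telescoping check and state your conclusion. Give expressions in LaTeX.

Valid — Δs_k = t_k.

s_(k+1) = -2/((k + 5)*(k + 7))
s_(k+1) − s_k = 2*(2*k + 11)/(k**4 + 22*k**3 + 179*k**2 + 638*k + 840)
(s_(k+1) − s_k) − t_k = 0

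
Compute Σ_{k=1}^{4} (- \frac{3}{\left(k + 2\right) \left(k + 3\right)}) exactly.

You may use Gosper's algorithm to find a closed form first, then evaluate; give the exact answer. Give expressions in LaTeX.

Σ = -4/7

The ratio is (k + 2)/(k + 4).
Factor: A=k + 2; B=k + 4; C=1.
Solve (k + 2)·f(k+1) − (k + 3)·f(k) = 1.
Degrees (1,1,0) ⇒ d ≤ 1.
Solve for f: f(k) = k/2 (degree 1 ≤ 1).
Certificate R = B(k−1)f/C = k*(k + 3)/2 gives s_k = -3*k/(2*k + 4).
s_(k+1) − s_k = -3/(k**2 + 5*k + 6) = t_k.
Sum = s_(5) − s_(1); s_(5) = -15/14, s_(1) = -1/2 ⇒ -4/7.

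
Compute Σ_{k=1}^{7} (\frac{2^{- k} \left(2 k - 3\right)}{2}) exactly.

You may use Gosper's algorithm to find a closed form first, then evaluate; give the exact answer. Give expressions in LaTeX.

Σ = 113/256

The ratio is (2*k - 1)/(2*(2*k - 3)).
Gosper form: A/B · C(k+1)/C(k) with A=1/2, B=1, C=k - 3/2.
Need (1/2)·f(k+1) − (1)·f(k) = k - 3/2.
deg f ≤ 1 (via 0,0,1).
Coefficient equations give f(k) = 1 - 2*k.
So s_k = (B(k−1)f/C)·t_k = (-2*(2*k - 1)/(2*k - 3))·t_k = (1 - 2*k)/2**k.
Verify: (2*k - 3)/(2*2**k) matches t_k.
Sum = s_(8) − s_(1); s_(8) = -15/256, s_(1) = -1/2 ⇒ 113/256.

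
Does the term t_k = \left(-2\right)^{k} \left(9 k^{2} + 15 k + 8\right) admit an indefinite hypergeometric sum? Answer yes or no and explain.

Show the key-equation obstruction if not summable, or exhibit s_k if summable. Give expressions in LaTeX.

t_(k+1)/t_k = 2*(-9*k**2 - 33*k - 32)/(9*k**2 + 15*k + 8).
Factor: A=-2; B=1; C=k**2 + 5*k/3 + 8/9.
Key eq: (-2)·f(k+1) = (1)·f(k) + (k**2 + 5*k/3 + 8/9).
Bound: deg f ≤ 2.
Solve for f: f(k) = -k*(3*k + 1)/9 (degree 2 ≤ 2).
Get s_k = R·t_k = (-2)**k*k*(-3*k - 1) with R(k) = B(k−1)f(k)/C(k) = -k*(3*k + 1)/(9*k**2 + 15*k + 8).
s_(k+1) − s_k = (-2)**k*(9*k**2 + 15*k + 8) = t_k.

Yes. s_k = \left(-2\right)^{k} k \left(- 3 k - 1\right).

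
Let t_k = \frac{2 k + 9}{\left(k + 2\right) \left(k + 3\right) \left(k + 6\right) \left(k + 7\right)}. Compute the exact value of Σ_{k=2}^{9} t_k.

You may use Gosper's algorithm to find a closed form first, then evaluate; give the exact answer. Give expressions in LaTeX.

Σ = 5/192

The ratio is (k + 2)*(k + 6)*(2*k + 11)/((k + 4)*(k + 8)*(2*k + 9)).
Normal form (A,B,C) = (k + 2, k + 8, k**3 + 27*k**2/2 + 121*k/2 + 90).
Set up (k + 2)·f(k+1) − (k + 7)·f(k) − (k**3 + 27*k**2/2 + 121*k/2 + 90) = 0.
Bound: deg f ≤ 5.
Match coefficients ⇒ f(k) = k*(k + 3)*(k + 4)*(k + 5)*(k + 8)/24.
Then R = B(k−1)f/C = k*(k + 3)*(k + 7)*(k + 8)/(12*(2*k + 9)), so s_k = R(k)·t_k = k*(k + 8)/(12*(k**2 + 8*k + 12)).
Verify: (2*k + 9)/(k**4 + 18*k**3 + 113*k**2 + 288*k + 252) matches t_k.
Evaluate s at k=10 and k=2: 5/64 and 5/96; difference 5/192.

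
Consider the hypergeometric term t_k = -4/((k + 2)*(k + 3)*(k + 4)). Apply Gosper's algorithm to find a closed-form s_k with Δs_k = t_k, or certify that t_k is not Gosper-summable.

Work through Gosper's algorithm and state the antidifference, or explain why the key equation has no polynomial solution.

Compute t_(k+1)/t_k: get (k + 2)/(k + 5).
Gosper form: A/B · C(k+1)/C(k) with A=k + 2, B=k + 5, C=1.
Key eq: (k + 2)·f(k+1) = (k + 4)·f(k) + (1).
From deg A=1, deg B=1, deg C=0: d=2.
Solving with deg f ≤ 2: f(k) = k*(k + 5)/12.
Then R = B(k−1)f/C = k*(k + 4)*(k + 5)/12, so s_k = R(k)·t_k = k*(-k - 5)/(3*(k + 2)*(k + 3)).
Δs = -4/(k**3 + 9*k**2 + 26*k + 24), as required.

s_k = k*(-k - 5)/(3*(k + 2)*(k + 3))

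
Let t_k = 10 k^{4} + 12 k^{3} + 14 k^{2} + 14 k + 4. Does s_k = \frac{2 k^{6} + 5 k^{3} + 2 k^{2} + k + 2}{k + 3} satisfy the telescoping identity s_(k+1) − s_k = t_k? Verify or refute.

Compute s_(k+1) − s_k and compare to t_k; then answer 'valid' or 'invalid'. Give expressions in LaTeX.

Invalid: residual \frac{2 \left(- 8 k^{5} - 44 k^{4} - 48 k^{3} - 53 k^{2} - 47 k - 10\right)}{k^{2} + 7 k + 12} ≠ 0.

s_(k+1) = (k + 2*(k + 1)**6 + 5*(k + 1)**3 + 2*(k + 1)**2 + 3)/(k + 4)
s_(k+1) − s_k = 2*(5*k**6 + 33*k**5 + 65*k**4 + 80*k**3 + 82*k**2 + 51*k + 14)/(k**2 + 7*k + 12)
(s_(k+1) − s_k) − t_k = 2*(-8*k**5 - 44*k**4 - 48*k**3 - 53*k**2 - 47*k - 10)/(k**2 + 7*k + 12)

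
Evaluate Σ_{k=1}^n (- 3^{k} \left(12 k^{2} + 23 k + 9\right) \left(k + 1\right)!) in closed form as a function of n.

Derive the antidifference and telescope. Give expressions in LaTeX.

t_(k+1)/t_k = 3*(12*k**3 + 71*k**2 + 138*k + 88)/(12*k**2 + 23*k + 9).
Take A(k)=3*k + 6, B(k)=1, C(k)=k**2 + 23*k/12 + 3/4.
f must satisfy (3*k + 6)·f(k+1) − (1)·f(k) = k**2 + 23*k/12 + 3/4.
From deg A=1, deg B=0, deg C=2: d=1.
Solve for f: f(k) = (4*k - 3)/12 (degree 1 ≤ 1).
Then R = B(k−1)f/C = (4*k - 3)/(12*k**2 + 23*k + 9), so s_k = R(k)·t_k = -3**k*(4*k - 3)*factorial(k + 1).
Check: Δs_k = -3**k*(12*k**2 + 23*k + 9)*factorial(k + 1). ✓
s_(n+1) = -3**(n + 1)*(4*n + 1)*factorial(n + 2) and s_(1) = -6, so S(n) = -12*3**n*n*factorial(n + 2) - 3*3**n*factorial(n + 2) + 6.

S(n) = - 12 \cdot 3^{n} n \left(n + 2\right)! - 3 \cdot 3^{n} \left(n + 2\right)! + 6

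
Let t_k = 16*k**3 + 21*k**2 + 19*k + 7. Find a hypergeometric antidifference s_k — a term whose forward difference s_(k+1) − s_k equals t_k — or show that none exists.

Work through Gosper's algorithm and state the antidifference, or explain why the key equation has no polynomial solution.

t_(k+1)/t_k = (16*k**3 + 69*k**2 + 109*k + 63)/(16*k**3 + 21*k**2 + 19*k + 7).
Gosper form: A/B · C(k+1)/C(k) with A=1, B=1, C=k**3 + 21*k**2/16 + 19*k/16 + 7/16.
Solve (1)·f(k+1) − (1)·f(k) = k**3 + 21*k**2/16 + 19*k/16 + 7/16.
d = 4 from the (0,0,3) case.
Match coefficients ⇒ f(k) = k*(4*k**3 - k**2 + 3*k + 1)/16.
Certificate R = B(k−1)f/C = k*(4*k**3 - k**2 + 3*k + 1)/(16*k**3 + 21*k**2 + 19*k + 7) gives s_k = k*(4*k**3 - k**2 + 3*k + 1).
s_(k+1) − s_k = 16*k**3 + 21*k**2 + 19*k + 7 = t_k.

s_k = k*(4*k**3 - k**2 + 3*k + 1)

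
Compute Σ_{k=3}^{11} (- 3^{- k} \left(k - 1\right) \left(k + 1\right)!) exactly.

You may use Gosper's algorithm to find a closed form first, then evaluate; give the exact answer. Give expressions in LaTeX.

Step 1: r(k) = k*(k + 2)/(3*(k - 1)).
Take A(k)=k/3 + 2/3, B(k)=1, C(k)=k - 1.
Key eq: (k/3 + 2/3)·f(k+1) = (1)·f(k) + (k - 1).
d = 0 from the (1,0,1) case.
Coefficient equations give f(k) = 3.
Get s_k = R·t_k = -3**(1 - k)*factorial(k + 1) with R(k) = B(k−1)f(k)/C(k) = 3/(k - 1).
s_(k+1) − s_k = -(k - 1)*factorial(k + 1)/3**k = t_k.
Σ_(k=3)^(11) t_k = s_(12) − s_(3) = -25625600/729 − (-8/3) = -25623656/729.

Σ = -25623656/729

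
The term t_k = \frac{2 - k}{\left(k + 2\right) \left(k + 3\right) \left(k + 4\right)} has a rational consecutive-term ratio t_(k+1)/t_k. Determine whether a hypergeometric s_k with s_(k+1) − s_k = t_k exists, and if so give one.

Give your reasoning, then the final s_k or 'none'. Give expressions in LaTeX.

Ratio r(k) = (k - 1)*(k + 2)/((k - 2)*(k + 5)).
Take A(k)=k + 2, B(k)=k + 5, C(k)=k - 2.
Set up (k + 2)·f(k+1) − (k + 4)·f(k) − (k - 2) = 0.
Degrees (1,1,1) ⇒ d ≤ 2.
Solve for f: f(k) = -k (degree 1 ≤ 2).
Certificate R = B(k−1)f/C = -k*(k + 4)/(k - 2) gives s_k = k/((k + 2)*(k + 3)).
Verify: (2 - k)/(k**3 + 9*k**2 + 26*k + 24) matches t_k.

s_k = \frac{k}{\left(k + 2\right) \left(k + 3\right)}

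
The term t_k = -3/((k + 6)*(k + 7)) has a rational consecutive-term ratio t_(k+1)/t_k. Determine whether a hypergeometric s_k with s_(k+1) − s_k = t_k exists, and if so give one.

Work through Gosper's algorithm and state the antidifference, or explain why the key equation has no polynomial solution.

t_(k+1)/t_k = (k + 6)/(k + 8).
Normal form (A,B,C) = (k + 6, k + 8, 1).
Set up (k + 6)·f(k+1) − (k + 7)·f(k) − (1) = 0.
From deg A=1, deg B=1, deg C=0: d=1.
Match coefficients ⇒ f(k) = k/6.
Certificate R = B(k−1)f/C = k*(k + 7)/6 gives s_k = -k/(2*k + 12).
Δs = -3/(k**2 + 13*k + 42), as required.

s_k = -k/(2*k + 12)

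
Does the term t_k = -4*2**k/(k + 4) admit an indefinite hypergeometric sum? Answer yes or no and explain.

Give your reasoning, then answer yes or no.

Compute t_(k+1)/t_k: get 2*(k + 4)/(k + 5).
Normal form (A,B,C) = (2*k + 8, k + 5, 1).
f must satisfy (2*k + 8)·f(k+1) − (k + 4)·f(k) = 1.
Bound: deg f ≤ -1.
Bound -1 < 0, so the key equation has no polynomial solution.

No — negative degree bound, so no certificate f.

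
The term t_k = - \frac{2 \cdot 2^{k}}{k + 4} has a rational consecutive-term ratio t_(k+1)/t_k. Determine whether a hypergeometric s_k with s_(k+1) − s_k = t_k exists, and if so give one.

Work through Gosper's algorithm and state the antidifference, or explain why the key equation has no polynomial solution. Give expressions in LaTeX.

r(k) = 2*(k + 4)/(k + 5) after simplifying.
A = 2*k + 8, B = k + 5, C = 1.
Set up (2*k + 8)·f(k+1) − (k + 4)·f(k) − (1) = 0.
From deg A=1, deg B=1, deg C=0: d=-1.
Negative degree bound (-1): no f exists, t_k not Gosper-summable.

none (Gosper's algorithm certifies no s_k)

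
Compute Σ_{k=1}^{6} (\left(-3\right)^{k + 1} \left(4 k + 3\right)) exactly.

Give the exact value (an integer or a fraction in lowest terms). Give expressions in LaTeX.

Σ = -45918

The ratio is 3*(-4*k - 7)/(4*k + 3).
A = -3, B = 1, C = k + 3/4.
Set up (-3)·f(k+1) − (1)·f(k) − (k + 3/4) = 0.
Degrees (0,0,1) ⇒ d ≤ 1.
Match coefficients ⇒ f(k) = -k/4.
Certificate R = B(k−1)f/C = -k/(4*k + 3) gives s_k = 3*(-3)**k*k.
Δs = (-3)**(k + 1)*(4*k + 3), as required.
Evaluate s at k=7 and k=1: -45927 and -9; difference -45918.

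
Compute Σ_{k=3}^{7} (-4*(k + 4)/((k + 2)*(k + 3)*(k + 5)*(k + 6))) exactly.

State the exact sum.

Compute t_(k+1)/t_k: get (k + 2)*(k + 5)**2/((k + 4)**2*(k + 7)).
A = k + 2, B = k + 7, C = k**2 + 8*k + 16.
Set up (k + 2)·f(k+1) − (k + 6)·f(k) − (k**2 + 8*k + 16) = 0.
Bound: deg f ≤ 4.
Coefficient equations give f(k) = k*(k + 3)*(k + 4)*(k + 7)/20.
So s_k = (B(k−1)f/C)·t_k = (k*(k + 3)*(k + 6)*(k + 7)/(20*(k + 4)))·t_k = k*(-k - 7)/(5*(k**2 + 7*k + 10)).
Δs = 4*(-k - 4)/(k**4 + 16*k**3 + 91*k**2 + 216*k + 180), as required.
Telescoping: Σ = s_(8) − s_(3) = -12/65 − (-3/20) = -9/260.

Σ = -9/260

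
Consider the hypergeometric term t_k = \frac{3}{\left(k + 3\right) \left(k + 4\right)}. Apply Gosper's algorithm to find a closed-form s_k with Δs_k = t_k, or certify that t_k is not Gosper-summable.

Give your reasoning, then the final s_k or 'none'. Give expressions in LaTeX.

The ratio is (k + 3)/(k + 5).
So A=k + 3 and B=k + 5, with C=1.
Set up (k + 3)·f(k+1) − (k + 4)·f(k) − (1) = 0.
deg f ≤ 1 (via 1,1,0).
Solving with deg f ≤ 1: f(k) = k/3.
Get s_k = R·t_k = k/(k + 3) with R(k) = B(k−1)f(k)/C(k) = k*(k + 4)/3.
s_(k+1) − s_k = 3/(k**2 + 7*k + 12) = t_k.

s_k = \frac{k}{k + 3}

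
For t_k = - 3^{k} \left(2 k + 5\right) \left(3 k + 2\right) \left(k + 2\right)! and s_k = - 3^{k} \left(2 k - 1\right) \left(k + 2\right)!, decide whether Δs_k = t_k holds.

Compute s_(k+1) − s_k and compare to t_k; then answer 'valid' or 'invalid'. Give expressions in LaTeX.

Valid: the claim telescopes to t_k.

s_(k+1) = -3**(k + 1)*(2*k + 1)*factorial(k + 3)
s_(k+1) − s_k = -3**k*(2*k + 5)*(3*k + 2)*factorial(k + 2)
(s_(k+1) − s_k) − t_k = 0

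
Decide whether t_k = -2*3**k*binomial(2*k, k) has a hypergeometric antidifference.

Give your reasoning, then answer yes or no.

No — negative degree bound, so no certificate f.

t_(k+1)/t_k = 6*(2*k + 1)/(k + 1).
Gosper form: A/B · C(k+1)/C(k) with A=12*k + 6, B=k + 1, C=1.
f must satisfy (12*k + 6)·f(k+1) − (k)·f(k) = 1.
Degrees (1,1,0) ⇒ d ≤ -1.
Negative degree bound (-1): no f exists, t_k not Gosper-summable.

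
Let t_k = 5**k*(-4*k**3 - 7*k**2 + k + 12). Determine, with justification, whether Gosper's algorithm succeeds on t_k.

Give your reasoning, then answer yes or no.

Step 1: r(k) = 5*(4*k**3 + 19*k**2 + 25*k - 2)/(4*k**3 + 7*k**2 - k - 12).
A = 5, B = 1, C = k**3 + 7*k**2/4 - k/4 - 3.
Set up (5)·f(k+1) − (1)·f(k) − (k**3 + 7*k**2/4 - k/4 - 3) = 0.
Bound: deg f ≤ 3.
Solving with deg f ≤ 3: f(k) = (k**3 - 2*k**2 + k - 3)/4.
R(k) = B(k−1)·f(k)/C(k) = (k**3 - 2*k**2 + k - 3)/(4*k**3 + 7*k**2 - k - 12); s_k = R·t_k = 5**k*(-k**3 + 2*k**2 - k + 3).
Verify: 5**k*(-4*k**3 - 7*k**2 + k + 12) matches t_k.

Yes. s_k = 5**k*(-k**3 + 2*k**2 - k + 3).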